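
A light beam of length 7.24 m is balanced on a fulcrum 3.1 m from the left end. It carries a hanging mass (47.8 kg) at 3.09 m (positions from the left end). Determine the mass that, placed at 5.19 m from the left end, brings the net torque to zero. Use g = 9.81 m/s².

Take moments about the fulcrum (at 3.1 m from the left end).
Hanging mass: 47.8 × 9.81 = 468.9 N down at 3.09 m → arm 0.01 m, τ = 468.9 × 0.01 = 4.689 N·m counterclockwise.
Net moment of known loads = 4.689 N·m counterclockwise.
An unknown mass m at 5.19 m has arm 2.09 m; its moment is m·g·2.09 clockwise.
Setting net torque to zero: m × 9.81 × 2.09 = 4.689 → m = 4.689 / (9.81 × 2.09) = 0.229 kg.

m ≈ 0.229 kg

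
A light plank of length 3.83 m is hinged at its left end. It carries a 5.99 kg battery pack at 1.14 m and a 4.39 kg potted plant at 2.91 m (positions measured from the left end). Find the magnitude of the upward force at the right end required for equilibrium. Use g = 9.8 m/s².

F ≈ 50.2 N

About the left end:
Battery pack: 5.99 × 9.8 = 58.7 N down at 1.14 m → arm 1.14 m, τ = 58.7 × 1.14 = 66.92 N·m clockwise.
Potted plant: 4.39 × 9.8 = 43.02 N down at 2.91 m → arm 2.91 m, τ = 43.02 × 2.91 = 125.2 N·m clockwise.
Net moment of the loads = 192.1 N·m clockwise.
The upward force F acts at the right end, arm 3.83 m, giving F × 3.83 counterclockwise.
Balancing moments: F × 3.83 = 192.1, giving F = 192.1 / 3.83 = 50.2 N.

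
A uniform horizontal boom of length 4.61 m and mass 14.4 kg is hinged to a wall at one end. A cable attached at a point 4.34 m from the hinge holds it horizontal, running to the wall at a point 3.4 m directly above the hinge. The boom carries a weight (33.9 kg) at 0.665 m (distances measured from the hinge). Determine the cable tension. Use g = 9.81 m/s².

T ≈ 204 N

About the hinge:
Beam weight: 14.4 × 9.81 = 141.3 N down at 2.305 m → arm 2.305 m, τ = 141.3 × 2.305 = 325.7 N·m clockwise.
Weight: 33.9 × 9.81 = 332.6 N down at 0.665 m → arm 0.665 m, τ = 332.6 × 0.665 = 221.2 N·m clockwise.
Total clockwise load moment = 546.9 N·m.
The cable tension T acts at 4.34 m; only its component perpendicular to the boom, T sinθ, produces torque. sinθ = h/√(h²+d²) = 3.4/√(3.4²+4.34²) = 0.6167.
Setting net torque to zero: T × 4.34 × 0.6167 = 546.9 → T = 546.9 / 2.676 = 204 N.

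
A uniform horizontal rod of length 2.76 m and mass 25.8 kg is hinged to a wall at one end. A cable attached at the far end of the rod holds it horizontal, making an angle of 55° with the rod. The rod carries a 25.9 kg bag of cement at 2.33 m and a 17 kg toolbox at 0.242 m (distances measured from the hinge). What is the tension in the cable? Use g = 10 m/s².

Taking torques about the hinge:
Beam weight: 25.8 × 10 = 258 N down at 1.38 m → arm 1.38 m, τ = 258 × 1.38 = 356 N·m clockwise.
Bag of cement: 25.9 × 10 = 259 N down at 2.33 m → arm 2.33 m, τ = 259 × 2.33 = 603.5 N·m clockwise.
Toolbox: 17 × 10 = 170 N down at 0.242 m → arm 0.242 m, τ = 170 × 0.242 = 41.14 N·m clockwise.
Total clockwise load moment = 1001 N·m.
The cable tension T acts at 2.76 m; only its component perpendicular to the rod, T sinθ, produces torque. sin 55° = 0.8192.
For rotational equilibrium, T × 2.76 × 0.8192 = 1001, so T = 1001 / 2.261 = 443 N.

T ≈ 443 N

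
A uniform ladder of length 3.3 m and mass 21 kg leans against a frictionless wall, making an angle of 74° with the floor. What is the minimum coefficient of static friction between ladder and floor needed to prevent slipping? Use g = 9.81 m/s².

μ_min ≈ 0.143

Choose the foot of the ladder as the axis so the floor normal and friction both act there and drop out.
Ladder weight 21×9.81 = 206 N acts at 1.65 m along the ladder; its horizontal arm is 1.65·cos74° = 0.4548 m → τ = 93.69 N·m clockwise.
Wall normal N acts horizontally at the top; its moment arm is the height L sinθ = 3.3·sin74° = 3.172 m, counterclockwise.
For rotational equilibrium, N × 3.172 = 93.69, so N = 29.54 N.
ΣFx = 0 ⇒ f = N_wall = 29.54 N. ΣFy = 0 ⇒ N_floor = 206 N.
μ_min = f / N_floor = 29.54 / 206 = 0.143.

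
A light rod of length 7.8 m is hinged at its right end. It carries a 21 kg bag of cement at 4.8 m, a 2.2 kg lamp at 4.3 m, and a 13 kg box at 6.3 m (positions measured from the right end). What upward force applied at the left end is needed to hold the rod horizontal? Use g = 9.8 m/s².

F ≈ 241 N

Take moments about the right end.
Bag of cement: 21 × 9.8 = 205.8 N down at 4.8 m → arm 4.8 m, τ = 205.8 × 4.8 = 987.8 N·m counterclockwise.
Lamp: 2.2 × 9.8 = 21.56 N down at 4.3 m → arm 4.3 m, τ = 21.56 × 4.3 = 92.71 N·m counterclockwise.
Box: 13 × 9.8 = 127.4 N down at 6.3 m → arm 6.3 m, τ = 127.4 × 6.3 = 802.6 N·m counterclockwise.
Net moment of the loads = 1883 N·m counterclockwise.
The upward force F acts at the left end, arm 7.8 m, giving F × 7.8 clockwise.
Στ = 0 ⇒ F × 7.8 = 1883 ⇒ F = 1883 / 7.8 = 241 N.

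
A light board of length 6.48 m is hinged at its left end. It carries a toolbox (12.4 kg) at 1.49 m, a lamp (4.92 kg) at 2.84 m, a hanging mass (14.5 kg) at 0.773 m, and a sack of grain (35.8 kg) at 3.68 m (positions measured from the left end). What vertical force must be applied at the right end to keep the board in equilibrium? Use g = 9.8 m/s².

Sum moments about the left end (the unknown pivot reaction has zero arm there).
Toolbox: 12.4 × 9.8 = 121.5 N down at 1.49 m → arm 1.49 m, τ = 121.5 × 1.49 = 181 N·m clockwise.
Lamp: 4.92 × 9.8 = 48.22 N down at 2.84 m → arm 2.84 m, τ = 48.22 × 2.84 = 136.9 N·m clockwise.
Hanging mass: 14.5 × 9.8 = 142.1 N down at 0.773 m → arm 0.773 m, τ = 142.1 × 0.773 = 109.8 N·m clockwise.
Sack of grain: 35.8 × 9.8 = 350.8 N down at 3.68 m → arm 3.68 m, τ = 350.8 × 3.68 = 1291 N·m clockwise.
Net moment of the loads = 1719 N·m clockwise.
The upward force F acts at the right end, arm 6.48 m, giving F × 6.48 counterclockwise.
Στ = 0 ⇒ F × 6.48 = 1719 ⇒ F = 1719 / 6.48 = 265 N.

F ≈ 265 N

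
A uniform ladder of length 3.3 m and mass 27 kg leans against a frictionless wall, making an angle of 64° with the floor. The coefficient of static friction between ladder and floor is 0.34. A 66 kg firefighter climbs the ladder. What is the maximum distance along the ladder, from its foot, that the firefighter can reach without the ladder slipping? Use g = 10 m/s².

Sum moments about the foot of the ladder (the floor normal and friction both act there and drop out).
Ladder weight 27×10 = 270 N acts at 1.65 m along the ladder; its horizontal arm is 1.65·cos64° = 0.7233 m → τ = 195.3 N·m clockwise.
Firefighter weight 66×10 = 660 N at distance d → arm d·cos64° → τ = 660·d·0.4384 clockwise.
Wall normal N at the top has arm L sinθ = 2.966 m counterclockwise, so Στ = 0 gives N·2.966 = 195.3 + 289.3·d.
ΣFy = 0 ⇒ N_floor = 930 N, so the maximum friction is μ_s·N_floor = 0.34×930 = 316.2 N. ΣFx = 0 ⇒ N_wall = f, so at the slipping point N = 316.2 N.
Substituting: 316.2×2.966 = 195.3 + 289.3·d ⇒ d = (937.8 − 195.3) / 289.3 = 2.57 m.

d ≈ 2.57 m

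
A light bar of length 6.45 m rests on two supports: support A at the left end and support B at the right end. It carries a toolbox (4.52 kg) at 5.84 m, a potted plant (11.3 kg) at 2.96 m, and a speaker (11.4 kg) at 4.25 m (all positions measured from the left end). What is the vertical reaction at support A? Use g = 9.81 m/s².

R_A ≈ 102 N

Take moments about support B.
Toolbox: 4.52 × 9.81 = 44.34 N down at 5.84 m → arm 0.61 m, τ = 44.34 × 0.61 = 27.05 N·m counterclockwise.
Potted plant: 11.3 × 9.81 = 110.9 N down at 2.96 m → arm 3.49 m, τ = 110.9 × 3.49 = 387 N·m counterclockwise.
Speaker: 11.4 × 9.81 = 111.8 N down at 4.25 m → arm 2.2 m, τ = 111.8 × 2.2 = 246 N·m counterclockwise.
Net load moment about support B = 660 N·m counterclockwise.
Reaction R at support A is upward at 0 m, arm 6.45 m → moment R × 6.45 clockwise.
For rotational equilibrium, R × 6.45 = 660, so R = 102 N.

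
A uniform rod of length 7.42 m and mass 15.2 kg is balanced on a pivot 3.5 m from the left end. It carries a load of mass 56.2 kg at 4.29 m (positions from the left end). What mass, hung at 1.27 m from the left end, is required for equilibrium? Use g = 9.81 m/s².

Taking torques about the pivot (at 3.5 m from the left end):
Beam weight: 15.2 × 9.81 = 149.1 N down at 3.71 m → arm 0.21 m, τ = 149.1 × 0.21 = 31.31 N·m clockwise.
Load: 56.2 × 9.81 = 551.3 N down at 4.29 m → arm 0.79 m, τ = 551.3 × 0.79 = 435.5 N·m clockwise.
Net moment of known loads = 466.8 N·m clockwise.
An unknown mass m at 1.27 m has arm 2.23 m; its moment is m·g·2.23 counterclockwise.
Balancing moments: m × 9.81 × 2.23 = 466.8, giving m = 466.8 / (9.81 × 2.23) = 21.3 kg.

m ≈ 21.3 kg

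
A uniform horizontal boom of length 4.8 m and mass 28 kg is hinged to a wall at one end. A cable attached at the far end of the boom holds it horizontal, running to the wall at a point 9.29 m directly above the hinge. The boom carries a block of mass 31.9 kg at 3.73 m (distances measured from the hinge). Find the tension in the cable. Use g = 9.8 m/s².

T ≈ 428 N

Taking torques about the hinge:
Beam weight: 28 × 9.8 = 274.4 N down at 2.4 m → arm 2.4 m, τ = 274.4 × 2.4 = 658.6 N·m clockwise.
Block: 31.9 × 9.8 = 312.6 N down at 3.73 m → arm 3.73 m, τ = 312.6 × 3.73 = 1166 N·m clockwise.
Total clockwise load moment = 1825 N·m.
The cable tension T acts at 4.8 m; only its component perpendicular to the boom, T sinθ, produces torque. sinθ = h/√(h²+d²) = 9.29/√(9.29²+4.8²) = 0.8884.
Στ = 0 ⇒ T × 4.8 × 0.8884 = 1825 ⇒ T = 1825 / 4.264 = 428 N.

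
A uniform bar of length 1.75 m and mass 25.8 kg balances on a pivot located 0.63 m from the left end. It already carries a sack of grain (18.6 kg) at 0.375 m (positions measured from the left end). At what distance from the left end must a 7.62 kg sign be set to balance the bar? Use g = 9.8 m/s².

x ≈ 0.423 m from the left end

About the pivot (at 0.63 m from the left end):
Beam weight: 25.8 × 9.8 = 252.8 N down at 0.875 m → arm 0.245 m, τ = 252.8 × 0.245 = 61.94 N·m clockwise.
Sack of grain: 18.6 × 9.8 = 182.3 N down at 0.375 m → arm 0.255 m, τ = 182.3 × 0.255 = 46.49 N·m counterclockwise.
Net moment of existing loads = 15.45 N·m clockwise.
The sign weighs 7.62 × 9.8 = 74.68 N and must supply an equal counterclockwise moment, so its lever arm about the pivot is 15.45 / 74.68 = 0.207 m.
That puts it at 0.63 − 0.207 = 0.423 m from the left end.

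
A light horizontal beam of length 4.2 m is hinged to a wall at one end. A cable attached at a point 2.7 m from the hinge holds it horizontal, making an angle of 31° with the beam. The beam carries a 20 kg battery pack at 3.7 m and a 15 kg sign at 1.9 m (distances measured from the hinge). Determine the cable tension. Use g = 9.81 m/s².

T ≈ 723 N

About the hinge:
Battery pack: 20 × 9.81 = 196.2 N down at 3.7 m → arm 3.7 m, τ = 196.2 × 3.7 = 725.9 N·m clockwise.
Sign: 15 × 9.81 = 147.2 N down at 1.9 m → arm 1.9 m, τ = 147.2 × 1.9 = 279.7 N·m clockwise.
Total clockwise load moment = 1006 N·m.
The cable tension T acts at 2.7 m; only its component perpendicular to the beam, T sinθ, produces torque. sin 31° = 0.515.
For rotational equilibrium, T × 2.7 × 0.515 = 1006, so T = 1006 / 1.391 = 723 N.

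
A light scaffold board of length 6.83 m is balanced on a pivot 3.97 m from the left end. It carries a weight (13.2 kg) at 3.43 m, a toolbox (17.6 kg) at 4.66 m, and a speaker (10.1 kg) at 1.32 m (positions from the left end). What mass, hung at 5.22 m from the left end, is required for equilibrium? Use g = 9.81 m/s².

m ≈ 17.4 kg

Take moments about the pivot (at 3.97 m from the left end).
Weight: 13.2 × 9.81 = 129.5 N down at 3.43 m → arm 0.54 m, τ = 129.5 × 0.54 = 69.93 N·m counterclockwise.
Toolbox: 17.6 × 9.81 = 172.7 N down at 4.66 m → arm 0.69 m, τ = 172.7 × 0.69 = 119.2 N·m clockwise.
Speaker: 10.1 × 9.81 = 99.08 N down at 1.32 m → arm 2.65 m, τ = 99.08 × 2.65 = 262.6 N·m counterclockwise.
Net moment of known loads = 213.3 N·m counterclockwise.
An unknown mass m at 5.22 m has arm 1.25 m; its moment is m·g·1.25 clockwise.
Setting net torque to zero: m × 9.81 × 1.25 = 213.3 → m = 213.3 / (9.81 × 1.25) = 17.4 kg.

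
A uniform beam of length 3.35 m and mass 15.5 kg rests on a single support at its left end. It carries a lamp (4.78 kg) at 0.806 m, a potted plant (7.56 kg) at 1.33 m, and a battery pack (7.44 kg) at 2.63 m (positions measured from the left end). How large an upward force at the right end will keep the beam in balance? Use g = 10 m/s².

F ≈ 177 N

Choose the left end as the axis so the unknown pivot reaction has zero arm there.
Beam weight: 15.5 × 10 = 155 N down at 1.675 m → arm 1.675 m, τ = 155 × 1.675 = 259.6 N·m clockwise.
Lamp: 4.78 × 10 = 47.8 N down at 0.806 m → arm 0.806 m, τ = 47.8 × 0.806 = 38.53 N·m clockwise.
Potted plant: 7.56 × 10 = 75.6 N down at 1.33 m → arm 1.33 m, τ = 75.6 × 1.33 = 100.5 N·m clockwise.
Battery pack: 7.44 × 10 = 74.4 N down at 2.63 m → arm 2.63 m, τ = 74.4 × 2.63 = 195.7 N·m clockwise.
Net moment of the loads = 594.3 N·m clockwise.
The upward force F acts at the right end, arm 3.35 m, giving F × 3.35 counterclockwise.
Balancing moments: F × 3.35 = 594.3, giving F = 594.3 / 3.35 = 177 N.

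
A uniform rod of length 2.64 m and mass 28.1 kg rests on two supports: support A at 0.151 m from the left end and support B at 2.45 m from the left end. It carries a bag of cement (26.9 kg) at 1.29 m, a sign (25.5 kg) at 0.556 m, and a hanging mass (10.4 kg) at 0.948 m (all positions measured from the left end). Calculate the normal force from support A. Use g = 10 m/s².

R_A ≈ 552 N

Take moments about support B.
Beam weight: 28.1 × 10 = 281 N down at 1.32 m → arm 1.13 m, τ = 281 × 1.13 = 317.5 N·m counterclockwise.
Bag of cement: 26.9 × 10 = 269 N down at 1.29 m → arm 1.16 m, τ = 269 × 1.16 = 312 N·m counterclockwise.
Sign: 25.5 × 10 = 255 N down at 0.556 m → arm 1.894 m, τ = 255 × 1.894 = 483 N·m counterclockwise.
Hanging mass: 10.4 × 10 = 104 N down at 0.948 m → arm 1.502 m, τ = 104 × 1.502 = 156.2 N·m counterclockwise.
Net load moment about support B = 1269 N·m counterclockwise.
Reaction R at support A is upward at 0.151 m, arm 2.299 m → moment R × 2.299 clockwise.
Setting net torque to zero: R × 2.299 = 1269 → R = 552 N.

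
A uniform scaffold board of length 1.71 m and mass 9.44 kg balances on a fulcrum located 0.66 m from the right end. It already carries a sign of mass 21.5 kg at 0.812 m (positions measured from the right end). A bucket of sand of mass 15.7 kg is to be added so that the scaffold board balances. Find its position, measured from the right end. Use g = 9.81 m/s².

x ≈ 0.335 m from the right end

Take moments about the fulcrum (at 0.66 m from the right end).
Beam weight: 9.44 × 9.81 = 92.61 N down at 0.855 m → arm 0.195 m, τ = 92.61 × 0.195 = 18.06 N·m counterclockwise.
Sign: 21.5 × 9.81 = 210.9 N down at 0.812 m → arm 0.152 m, τ = 210.9 × 0.152 = 32.06 N·m counterclockwise.
Net moment of existing loads = 50.12 N·m counterclockwise.
The bucket of sand weighs 15.7 × 9.81 = 154 N and must supply an equal clockwise moment, so its lever arm about the fulcrum is 50.12 / 154 = 0.325 m.
That puts it at 0.66 − 0.325 = 0.335 m from the right end.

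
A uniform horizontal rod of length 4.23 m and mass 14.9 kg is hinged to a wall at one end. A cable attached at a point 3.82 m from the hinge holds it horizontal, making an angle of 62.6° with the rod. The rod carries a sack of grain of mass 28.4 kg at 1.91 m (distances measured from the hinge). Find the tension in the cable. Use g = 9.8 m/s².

T ≈ 248 N

Sum moments about the hinge (the unknown hinge reaction has zero arm there).
Beam weight: 14.9 × 9.8 = 146 N down at 2.115 m → arm 2.115 m, τ = 146 × 2.115 = 308.8 N·m clockwise.
Sack of grain: 28.4 × 9.8 = 278.3 N down at 1.91 m → arm 1.91 m, τ = 278.3 × 1.91 = 531.6 N·m clockwise.
Total clockwise load moment = 840.4 N·m.
The cable tension T acts at 3.82 m; only its component perpendicular to the rod, T sinθ, produces torque. sin 62.6° = 0.8878.
Setting net torque to zero: T × 3.82 × 0.8878 = 840.4 → T = 840.4 / 3.391 = 248 N.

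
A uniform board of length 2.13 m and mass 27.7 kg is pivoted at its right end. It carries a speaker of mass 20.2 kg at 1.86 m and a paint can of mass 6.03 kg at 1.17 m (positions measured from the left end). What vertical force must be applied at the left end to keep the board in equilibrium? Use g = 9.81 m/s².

F ≈ 188 N

Sum moments about the right end (the unknown pivot reaction has zero arm there).
Beam weight: 27.7 × 9.81 = 271.7 N down at 1.065 m → arm 1.065 m, τ = 271.7 × 1.065 = 289.4 N·m counterclockwise.
Speaker: 20.2 × 9.81 = 198.2 N down at 1.86 m → arm 0.27 m, τ = 198.2 × 0.27 = 53.51 N·m counterclockwise.
Paint can: 6.03 × 9.81 = 59.15 N down at 1.17 m → arm 0.96 m, τ = 59.15 × 0.96 = 56.78 N·m counterclockwise.
Net moment of the loads = 399.7 N·m counterclockwise.
The upward force F acts at the left end, arm 2.13 m, giving F × 2.13 clockwise.
Setting net torque to zero: F × 2.13 = 399.7 → F = 399.7 / 2.13 = 188 N.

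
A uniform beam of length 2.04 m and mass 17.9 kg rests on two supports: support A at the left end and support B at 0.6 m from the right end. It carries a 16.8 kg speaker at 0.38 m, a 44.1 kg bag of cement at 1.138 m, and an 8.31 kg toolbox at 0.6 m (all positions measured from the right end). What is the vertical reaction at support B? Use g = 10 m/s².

R_B ≈ 680 N

Sum moments about support A (its reaction then has zero moment arm).
Beam weight: 17.9 × 10 = 179 N down at 1.02 m → arm 1.02 m, τ = 179 × 1.02 = 182.6 N·m clockwise.
Speaker: 16.8 × 10 = 168 N down at 0.38 m → arm 1.66 m, τ = 168 × 1.66 = 278.9 N·m clockwise.
Bag of cement: 44.1 × 10 = 441 N down at 1.138 m → arm 0.902 m, τ = 441 × 0.902 = 397.8 N·m clockwise.
Toolbox: 8.31 × 10 = 83.1 N down at 0.6 m → arm 1.44 m, τ = 83.1 × 1.44 = 119.7 N·m clockwise.
Net load moment about support A = 979 N·m clockwise.
Reaction R at support B is upward at 0.6 m, arm 1.44 m → moment R × 1.44 counterclockwise.
Στ = 0 ⇒ R × 1.44 = 979 ⇒ R = 680 N.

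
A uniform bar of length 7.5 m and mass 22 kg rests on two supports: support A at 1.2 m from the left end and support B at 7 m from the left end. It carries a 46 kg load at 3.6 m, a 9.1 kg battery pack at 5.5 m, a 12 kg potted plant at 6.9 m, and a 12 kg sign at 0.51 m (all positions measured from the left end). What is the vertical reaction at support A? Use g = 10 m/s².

Choose support B as the axis so its reaction then has zero moment arm.
Beam weight: 22 × 10 = 220 N down at 3.75 m → arm 3.25 m, τ = 220 × 3.25 = 715 N·m counterclockwise.
Load: 46 × 10 = 460 N down at 3.6 m → arm 3.4 m, τ = 460 × 3.4 = 1564 N·m counterclockwise.
Battery pack: 9.1 × 10 = 91 N down at 5.5 m → arm 1.5 m, τ = 91 × 1.5 = 136.5 N·m counterclockwise.
Potted plant: 12 × 10 = 120 N down at 6.9 m → arm 0.1 m, τ = 120 × 0.1 = 12 N·m counterclockwise.
Sign: 12 × 10 = 120 N down at 0.51 m → arm 6.49 m, τ = 120 × 6.49 = 778.8 N·m counterclockwise.
Net load moment about support B = 3206 N·m counterclockwise.
Reaction R at support A is upward at 1.2 m, arm 5.8 m → moment R × 5.8 clockwise.
Balancing moments: R × 5.8 = 3206, giving R = 553 N.

R_A ≈ 553 N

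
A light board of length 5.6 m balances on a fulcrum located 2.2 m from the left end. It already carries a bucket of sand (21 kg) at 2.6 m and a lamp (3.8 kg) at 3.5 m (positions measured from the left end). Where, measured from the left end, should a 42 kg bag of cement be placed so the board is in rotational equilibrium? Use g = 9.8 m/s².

Take moments about the fulcrum (at 2.2 m from the left end).
Bucket of sand: 21 × 9.8 = 205.8 N down at 2.6 m → arm 0.4 m, τ = 205.8 × 0.4 = 82.32 N·m clockwise.
Lamp: 3.8 × 9.8 = 37.24 N down at 3.5 m → arm 1.3 m, τ = 37.24 × 1.3 = 48.41 N·m clockwise.
Net moment of existing loads = 130.7 N·m clockwise.
The bag of cement weighs 42 × 9.8 = 411.6 N and must supply an equal counterclockwise moment, so its lever arm about the fulcrum is 130.7 / 411.6 = 0.318 m.
That puts it at 2.2 − 0.318 = 1.88 m from the left end.

x ≈ 1.88 m from the left end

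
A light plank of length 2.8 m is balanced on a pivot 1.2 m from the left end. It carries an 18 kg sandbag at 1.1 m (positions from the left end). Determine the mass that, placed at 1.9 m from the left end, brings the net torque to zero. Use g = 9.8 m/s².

m ≈ 2.57 kg

Take moments about the pivot (at 1.2 m from the left end).
Sandbag: 18 × 9.8 = 176.4 N down at 1.1 m → arm 0.1 m, τ = 176.4 × 0.1 = 17.64 N·m counterclockwise.
Net moment of known loads = 17.64 N·m counterclockwise.
An unknown mass m at 1.9 m has arm 0.7 m; its moment is m·g·0.7 clockwise.
Balancing moments: m × 9.8 × 0.7 = 17.64, giving m = 17.64 / (9.8 × 0.7) = 2.57 kg.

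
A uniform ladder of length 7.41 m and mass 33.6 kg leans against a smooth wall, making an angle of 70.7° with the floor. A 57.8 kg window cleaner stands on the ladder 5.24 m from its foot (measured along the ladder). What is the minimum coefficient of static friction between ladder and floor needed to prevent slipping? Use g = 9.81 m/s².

μ_min ≈ 0.221

About the foot of the ladder:
Ladder weight 33.6×9.81 = 329.6 N acts at 3.705 m along the ladder; its horizontal arm is 3.705·cos70.7° = 1.225 m → τ = 403.8 N·m clockwise.
Window cleaner: 57.8×9.81 = 567 N at 5.24 m → arm 1.732 m → τ = 982 N·m clockwise.
Wall normal N acts horizontally at the top; its moment arm is the height L sinθ = 7.41·sin70.7° = 6.994 m, counterclockwise.
Setting net torque to zero: N × 6.994 = 1386 → N = 198.2 N.
ΣFx = 0 ⇒ f = N_wall = 198.2 N. ΣFy = 0 ⇒ N_floor = 896.6 N.
μ_min = f / N_floor = 198.2 / 896.6 = 0.221.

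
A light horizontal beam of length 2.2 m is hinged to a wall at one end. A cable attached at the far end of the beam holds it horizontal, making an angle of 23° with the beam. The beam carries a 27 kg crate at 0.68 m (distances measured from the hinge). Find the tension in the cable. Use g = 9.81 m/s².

T ≈ 210 N

Taking torques about the hinge:
Crate: 27 × 9.81 = 264.9 N down at 0.68 m → arm 0.68 m, τ = 264.9 × 0.68 = 180.1 N·m clockwise.
Total clockwise load moment = 180.1 N·m.
The cable tension T acts at 2.2 m; only its component perpendicular to the beam, T sinθ, produces torque. sin 23° = 0.3907.
Setting net torque to zero: T × 2.2 × 0.3907 = 180.1 → T = 180.1 / 0.8595 = 210 N.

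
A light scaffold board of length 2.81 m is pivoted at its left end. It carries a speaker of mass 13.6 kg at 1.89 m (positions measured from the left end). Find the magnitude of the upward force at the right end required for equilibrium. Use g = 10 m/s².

F ≈ 91.5 N

Sum moments about the left end (the unknown pivot reaction has zero arm there).
Speaker: 13.6 × 10 = 136 N down at 1.89 m → arm 1.89 m, τ = 136 × 1.89 = 257 N·m clockwise.
Net moment of the loads = 257 N·m clockwise.
The upward force F acts at the right end, arm 2.81 m, giving F × 2.81 counterclockwise.
Setting net torque to zero: F × 2.81 = 257 → F = 257 / 2.81 = 91.5 N.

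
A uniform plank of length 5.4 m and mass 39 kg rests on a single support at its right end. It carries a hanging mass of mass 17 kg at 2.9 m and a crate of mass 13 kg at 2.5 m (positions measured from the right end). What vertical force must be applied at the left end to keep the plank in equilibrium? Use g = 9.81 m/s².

F ≈ 340 N

Taking torques about the right end:
Beam weight: 39 × 9.81 = 382.6 N down at 2.7 m → arm 2.7 m, τ = 382.6 × 2.7 = 1033 N·m counterclockwise.
Hanging mass: 17 × 9.81 = 166.8 N down at 2.9 m → arm 2.9 m, τ = 166.8 × 2.9 = 483.7 N·m counterclockwise.
Crate: 13 × 9.81 = 127.5 N down at 2.5 m → arm 2.5 m, τ = 127.5 × 2.5 = 318.8 N·m counterclockwise.
Net moment of the loads = 1836 N·m counterclockwise.
The upward force F acts at the left end, arm 5.4 m, giving F × 5.4 clockwise.
Balancing moments: F × 5.4 = 1836, giving F = 1836 / 5.4 = 340 N.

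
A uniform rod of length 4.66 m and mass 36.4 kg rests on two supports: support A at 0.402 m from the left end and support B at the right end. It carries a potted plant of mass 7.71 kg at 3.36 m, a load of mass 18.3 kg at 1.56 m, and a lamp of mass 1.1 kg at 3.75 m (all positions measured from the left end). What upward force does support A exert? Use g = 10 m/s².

R_A ≈ 358 N

Taking torques about support B:
Beam weight: 36.4 × 10 = 364 N down at 2.33 m → arm 2.33 m, τ = 364 × 2.33 = 848.1 N·m counterclockwise.
Potted plant: 7.71 × 10 = 77.1 N down at 3.36 m → arm 1.3 m, τ = 77.1 × 1.3 = 100.2 N·m counterclockwise.
Load: 18.3 × 10 = 183 N down at 1.56 m → arm 3.1 m, τ = 183 × 3.1 = 567.3 N·m counterclockwise.
Lamp: 1.1 × 10 = 11 N down at 3.75 m → arm 0.91 m, τ = 11 × 0.91 = 10.01 N·m counterclockwise.
Net load moment about support B = 1526 N·m counterclockwise.
Reaction R at support A is upward at 0.402 m, arm 4.258 m → moment R × 4.258 clockwise.
Balancing moments: R × 4.258 = 1526, giving R = 358 N.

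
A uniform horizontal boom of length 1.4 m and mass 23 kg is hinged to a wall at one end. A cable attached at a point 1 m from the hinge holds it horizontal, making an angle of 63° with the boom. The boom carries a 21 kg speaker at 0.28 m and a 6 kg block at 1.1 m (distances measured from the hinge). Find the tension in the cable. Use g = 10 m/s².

T ≈ 321 N

Taking torques about the hinge:
Beam weight: 23 × 10 = 230 N down at 0.7 m → arm 0.7 m, τ = 230 × 0.7 = 161 N·m clockwise.
Speaker: 21 × 10 = 210 N down at 0.28 m → arm 0.28 m, τ = 210 × 0.28 = 58.8 N·m clockwise.
Block: 6 × 10 = 60 N down at 1.1 m → arm 1.1 m, τ = 60 × 1.1 = 66 N·m clockwise.
Total clockwise load moment = 285.8 N·m.
The cable tension T acts at 1 m; only its component perpendicular to the boom, T sinθ, produces torque. sin 63° = 0.891.
Balancing moments: T × 1 × 0.891 = 285.8, giving T = 285.8 / 0.891 = 321 N.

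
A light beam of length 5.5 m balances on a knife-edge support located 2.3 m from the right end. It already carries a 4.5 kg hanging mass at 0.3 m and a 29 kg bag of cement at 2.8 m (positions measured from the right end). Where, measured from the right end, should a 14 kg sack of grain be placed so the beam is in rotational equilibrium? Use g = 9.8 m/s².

About the knife-edge support (at 2.3 m from the right end):
Hanging mass: 4.5 × 9.8 = 44.1 N down at 0.3 m → arm 2 m, τ = 44.1 × 2 = 88.2 N·m clockwise.
Bag of cement: 29 × 9.8 = 284.2 N down at 2.8 m → arm 0.5 m, τ = 284.2 × 0.5 = 142.1 N·m counterclockwise.
Net moment of existing loads = 53.9 N·m counterclockwise.
The sack of grain weighs 14 × 9.8 = 137.2 N and must supply an equal clockwise moment, so its lever arm about the knife-edge support is 53.9 / 137.2 = 0.393 m.
That puts it at 2.3 − 0.393 = 1.91 m from the right end.

x ≈ 1.91 m from the right end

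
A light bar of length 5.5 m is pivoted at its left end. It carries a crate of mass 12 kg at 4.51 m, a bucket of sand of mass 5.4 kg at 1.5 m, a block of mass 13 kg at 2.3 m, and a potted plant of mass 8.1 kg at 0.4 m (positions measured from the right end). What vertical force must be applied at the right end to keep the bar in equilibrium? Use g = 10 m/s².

F ≈ 212 N

Sum moments about the left end (the unknown pivot reaction has zero arm there).
Crate: 12 × 10 = 120 N down at 4.51 m → arm 0.99 m, τ = 120 × 0.99 = 118.8 N·m clockwise.
Bucket of sand: 5.4 × 10 = 54 N down at 1.5 m → arm 4 m, τ = 54 × 4 = 216 N·m clockwise.
Block: 13 × 10 = 130 N down at 2.3 m → arm 3.2 m, τ = 130 × 3.2 = 416 N·m clockwise.
Potted plant: 8.1 × 10 = 81 N down at 0.4 m → arm 5.1 m, τ = 81 × 5.1 = 413.1 N·m clockwise.
Net moment of the loads = 1164 N·m clockwise.
The upward force F acts at the right end, arm 5.5 m, giving F × 5.5 counterclockwise.
For rotational equilibrium, F × 5.5 = 1164, so F = 1164 / 5.5 = 212 N.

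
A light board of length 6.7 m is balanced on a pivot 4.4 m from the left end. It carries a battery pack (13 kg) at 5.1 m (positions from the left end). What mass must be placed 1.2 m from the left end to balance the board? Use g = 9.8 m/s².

About the pivot (at 4.4 m from the left end):
Battery pack: 13 × 9.8 = 127.4 N down at 5.1 m → arm 0.7 m, τ = 127.4 × 0.7 = 89.18 N·m clockwise.
Net moment of known loads = 89.18 N·m clockwise.
An unknown mass m at 1.2 m has arm 3.2 m; its moment is m·g·3.2 counterclockwise.
Balancing moments: m × 9.8 × 3.2 = 89.18, giving m = 89.18 / (9.8 × 3.2) = 2.84 kg.

m ≈ 2.84 kg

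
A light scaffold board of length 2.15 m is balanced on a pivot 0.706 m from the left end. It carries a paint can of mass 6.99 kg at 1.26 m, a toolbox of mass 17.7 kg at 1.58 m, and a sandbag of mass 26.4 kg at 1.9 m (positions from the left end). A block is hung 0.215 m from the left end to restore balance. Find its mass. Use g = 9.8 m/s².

Choose the pivot (at 0.706 m from the left end) as the axis so the support reaction has zero arm there.
Paint can: 6.99 × 9.8 = 68.5 N down at 1.26 m → arm 0.554 m, τ = 68.5 × 0.554 = 37.95 N·m clockwise.
Toolbox: 17.7 × 9.8 = 173.5 N down at 1.58 m → arm 0.874 m, τ = 173.5 × 0.874 = 151.6 N·m clockwise.
Sandbag: 26.4 × 9.8 = 258.7 N down at 1.9 m → arm 1.194 m, τ = 258.7 × 1.194 = 308.9 N·m clockwise.
Net moment of known loads = 498.4 N·m clockwise.
An unknown mass m at 0.215 m has arm 0.491 m; its moment is m·g·0.491 counterclockwise.
Στ = 0 ⇒ m × 9.8 × 0.491 = 498.4 ⇒ m = 498.4 / (9.8 × 0.491) = 104 kg.

m ≈ 104 kg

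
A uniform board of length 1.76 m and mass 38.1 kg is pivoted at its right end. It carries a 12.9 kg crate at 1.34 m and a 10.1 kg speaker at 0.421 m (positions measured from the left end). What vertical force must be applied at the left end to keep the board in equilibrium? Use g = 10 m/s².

Take moments about the right end.
Beam weight: 38.1 × 10 = 381 N down at 0.88 m → arm 0.88 m, τ = 381 × 0.88 = 335.3 N·m counterclockwise.
Crate: 12.9 × 10 = 129 N down at 1.34 m → arm 0.42 m, τ = 129 × 0.42 = 54.18 N·m counterclockwise.
Speaker: 10.1 × 10 = 101 N down at 0.421 m → arm 1.339 m, τ = 101 × 1.339 = 135.2 N·m counterclockwise.
Net moment of the loads = 524.7 N·m counterclockwise.
The upward force F acts at the left end, arm 1.76 m, giving F × 1.76 clockwise.
Balancing moments: F × 1.76 = 524.7, giving F = 524.7 / 1.76 = 298 N.

F ≈ 298 N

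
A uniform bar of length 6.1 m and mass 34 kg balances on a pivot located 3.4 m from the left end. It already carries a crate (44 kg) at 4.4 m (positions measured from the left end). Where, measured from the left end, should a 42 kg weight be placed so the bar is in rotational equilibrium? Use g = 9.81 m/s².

About the pivot (at 3.4 m from the left end):
Beam weight: 34 × 9.81 = 333.5 N down at 3.05 m → arm 0.35 m, τ = 333.5 × 0.35 = 116.7 N·m counterclockwise.
Crate: 44 × 9.81 = 431.6 N down at 4.4 m → arm 1 m, τ = 431.6 × 1 = 431.6 N·m clockwise.
Net moment of existing loads = 314.9 N·m clockwise.
The weight weighs 42 × 9.81 = 412 N and must supply an equal counterclockwise moment, so its lever arm about the pivot is 314.9 / 412 = 0.764 m.
That puts it at 3.4 − 0.764 = 2.64 m from the left end.

x ≈ 2.64 m from the left end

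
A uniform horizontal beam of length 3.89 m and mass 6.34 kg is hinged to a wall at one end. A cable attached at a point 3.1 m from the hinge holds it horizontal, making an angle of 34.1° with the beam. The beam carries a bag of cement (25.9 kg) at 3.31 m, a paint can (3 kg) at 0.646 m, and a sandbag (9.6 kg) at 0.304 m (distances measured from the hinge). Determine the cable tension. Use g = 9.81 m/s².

T ≈ 581 N

Take moments about the hinge.
Beam weight: 6.34 × 9.81 = 62.2 N down at 1.945 m → arm 1.945 m, τ = 62.2 × 1.945 = 121 N·m clockwise.
Bag of cement: 25.9 × 9.81 = 254.1 N down at 3.31 m → arm 3.31 m, τ = 254.1 × 3.31 = 841.1 N·m clockwise.
Paint can: 3 × 9.81 = 29.43 N down at 0.646 m → arm 0.646 m, τ = 29.43 × 0.646 = 19.01 N·m clockwise.
Sandbag: 9.6 × 9.81 = 94.18 N down at 0.304 m → arm 0.304 m, τ = 94.18 × 0.304 = 28.63 N·m clockwise.
Total clockwise load moment = 1010 N·m.
The cable tension T acts at 3.1 m; only its component perpendicular to the beam, T sinθ, produces torque. sin 34.1° = 0.5606.
Setting net torque to zero: T × 3.1 × 0.5606 = 1010 → T = 1010 / 1.738 = 581 N.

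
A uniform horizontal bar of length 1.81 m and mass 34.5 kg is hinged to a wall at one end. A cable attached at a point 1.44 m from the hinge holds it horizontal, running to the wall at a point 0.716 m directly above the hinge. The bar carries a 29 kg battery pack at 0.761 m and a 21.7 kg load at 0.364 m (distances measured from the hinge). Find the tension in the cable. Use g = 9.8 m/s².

T ≈ 935 N

About the hinge:
Beam weight: 34.5 × 9.8 = 338.1 N down at 0.905 m → arm 0.905 m, τ = 338.1 × 0.905 = 306 N·m clockwise.
Battery pack: 29 × 9.8 = 284.2 N down at 0.761 m → arm 0.761 m, τ = 284.2 × 0.761 = 216.3 N·m clockwise.
Load: 21.7 × 9.8 = 212.7 N down at 0.364 m → arm 0.364 m, τ = 212.7 × 0.364 = 77.42 N·m clockwise.
Total clockwise load moment = 599.7 N·m.
The cable tension T acts at 1.44 m; only its component perpendicular to the bar, T sinθ, produces torque. sinθ = h/√(h²+d²) = 0.716/√(0.716²+1.44²) = 0.4452.
Balancing moments: T × 1.44 × 0.4452 = 599.7, giving T = 599.7 / 0.6411 = 935 N.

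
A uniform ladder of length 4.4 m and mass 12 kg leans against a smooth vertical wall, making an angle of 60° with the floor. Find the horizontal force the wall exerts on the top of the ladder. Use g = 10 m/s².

Choose the foot of the ladder as the axis so the floor normal and friction both act there and drop out.
Ladder weight 12×10 = 120 N acts at 2.2 m along the ladder; its horizontal arm is 2.2·cos60° = 1.1 m → τ = 132 N·m clockwise.
Wall normal N acts horizontally at the top; its moment arm is the height L sinθ = 4.4·sin60° = 3.811 m, counterclockwise.
Στ = 0 ⇒ N × 3.811 = 132 ⇒ N = 34.6 N.

N_wall ≈ 34.6 N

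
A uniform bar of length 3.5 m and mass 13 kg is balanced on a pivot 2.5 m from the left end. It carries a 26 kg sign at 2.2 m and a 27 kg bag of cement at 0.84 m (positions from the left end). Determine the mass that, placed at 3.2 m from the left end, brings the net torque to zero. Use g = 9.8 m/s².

Take moments about the pivot (at 2.5 m from the left end).
Beam weight: 13 × 9.8 = 127.4 N down at 1.75 m → arm 0.75 m, τ = 127.4 × 0.75 = 95.55 N·m counterclockwise.
Sign: 26 × 9.8 = 254.8 N down at 2.2 m → arm 0.3 m, τ = 254.8 × 0.3 = 76.44 N·m counterclockwise.
Bag of cement: 27 × 9.8 = 264.6 N down at 0.84 m → arm 1.66 m, τ = 264.6 × 1.66 = 439.2 N·m counterclockwise.
Net moment of known loads = 611.2 N·m counterclockwise.
An unknown mass m at 3.2 m has arm 0.7 m; its moment is m·g·0.7 clockwise.
Setting net torque to zero: m × 9.8 × 0.7 = 611.2 → m = 611.2 / (9.8 × 0.7) = 89.1 kg.

m ≈ 89.1 kg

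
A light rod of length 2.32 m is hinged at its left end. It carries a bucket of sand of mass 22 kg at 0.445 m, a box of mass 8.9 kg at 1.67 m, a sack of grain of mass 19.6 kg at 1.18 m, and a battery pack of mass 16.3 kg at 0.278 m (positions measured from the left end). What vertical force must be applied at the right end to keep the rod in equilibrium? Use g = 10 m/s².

Taking torques about the left end:
Bucket of sand: 22 × 10 = 220 N down at 0.445 m → arm 0.445 m, τ = 220 × 0.445 = 97.9 N·m clockwise.
Box: 8.9 × 10 = 89 N down at 1.67 m → arm 1.67 m, τ = 89 × 1.67 = 148.6 N·m clockwise.
Sack of grain: 19.6 × 10 = 196 N down at 1.18 m → arm 1.18 m, τ = 196 × 1.18 = 231.3 N·m clockwise.
Battery pack: 16.3 × 10 = 163 N down at 0.278 m → arm 0.278 m, τ = 163 × 0.278 = 45.31 N·m clockwise.
Net moment of the loads = 523.1 N·m clockwise.
The upward force F acts at the right end, arm 2.32 m, giving F × 2.32 counterclockwise.
Setting net torque to zero: F × 2.32 = 523.1 → F = 523.1 / 2.32 = 225 N.

F ≈ 225 N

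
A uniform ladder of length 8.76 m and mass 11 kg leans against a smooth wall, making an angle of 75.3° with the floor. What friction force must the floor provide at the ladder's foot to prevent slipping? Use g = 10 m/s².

Take moments about the foot of the ladder.
Ladder weight 11×10 = 110 N acts at 4.38 m along the ladder; its horizontal arm is 4.38·cos75.3° = 1.111 m → τ = 122.2 N·m clockwise.
Wall normal N acts horizontally at the top; its moment arm is the height L sinθ = 8.76·sin75.3° = 8.473 m, counterclockwise.
Στ = 0 ⇒ N × 8.473 = 122.2 ⇒ N = 14.4 N.
ΣFx = 0: friction at the foot balances the wall's push, so f = N_wall = 14.4 N.

f ≈ 14.4 N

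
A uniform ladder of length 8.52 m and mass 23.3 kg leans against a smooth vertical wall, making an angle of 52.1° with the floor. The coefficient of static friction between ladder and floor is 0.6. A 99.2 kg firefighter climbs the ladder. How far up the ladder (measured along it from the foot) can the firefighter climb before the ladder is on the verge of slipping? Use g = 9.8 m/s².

Take moments about the foot of the ladder.
Ladder weight 23.3×9.8 = 228.3 N acts at 4.26 m along the ladder; its horizontal arm is 4.26·cos52.1° = 2.617 m → τ = 597.5 N·m clockwise.
Firefighter weight 99.2×9.8 = 972.2 N at distance d → arm d·cos52.1° → τ = 972.2·d·0.6143 clockwise.
Wall normal N at the top has arm L sinθ = 6.723 m counterclockwise, so Στ = 0 gives N·6.723 = 597.5 + 597.2·d.
ΣFy = 0 ⇒ N_floor = 1200 N, so the maximum friction is μ_s·N_floor = 0.6×1200 = 720 N. ΣFx = 0 ⇒ N_wall = f, so at the slipping point N = 720 N.
Substituting: 720×6.723 = 597.5 + 597.2·d ⇒ d = (4841 − 597.5) / 597.2 = 7.11 m.

d ≈ 7.11 m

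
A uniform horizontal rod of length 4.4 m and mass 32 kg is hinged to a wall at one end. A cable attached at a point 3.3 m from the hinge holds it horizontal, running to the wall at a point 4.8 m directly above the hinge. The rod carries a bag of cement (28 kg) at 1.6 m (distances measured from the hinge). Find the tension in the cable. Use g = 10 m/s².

T ≈ 424 N

Sum moments about the hinge (the unknown hinge reaction has zero arm there).
Beam weight: 32 × 10 = 320 N down at 2.2 m → arm 2.2 m, τ = 320 × 2.2 = 704 N·m clockwise.
Bag of cement: 28 × 10 = 280 N down at 1.6 m → arm 1.6 m, τ = 280 × 1.6 = 448 N·m clockwise.
Total clockwise load moment = 1152 N·m.
The cable tension T acts at 3.3 m; only its component perpendicular to the rod, T sinθ, produces torque. sinθ = h/√(h²+d²) = 4.8/√(4.8²+3.3²) = 0.824.
Στ = 0 ⇒ T × 3.3 × 0.824 = 1152 ⇒ T = 1152 / 2.719 = 424 N.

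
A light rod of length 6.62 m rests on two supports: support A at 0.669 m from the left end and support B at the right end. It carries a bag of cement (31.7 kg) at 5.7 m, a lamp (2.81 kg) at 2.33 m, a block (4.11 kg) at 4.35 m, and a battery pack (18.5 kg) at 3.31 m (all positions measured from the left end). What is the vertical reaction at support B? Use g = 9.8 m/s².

Sum moments about support A (its reaction then has zero moment arm).
Bag of cement: 31.7 × 9.8 = 310.7 N down at 5.7 m → arm 5.031 m, τ = 310.7 × 5.031 = 1563 N·m clockwise.
Lamp: 2.81 × 9.8 = 27.54 N down at 2.33 m → arm 1.661 m, τ = 27.54 × 1.661 = 45.74 N·m clockwise.
Block: 4.11 × 9.8 = 40.28 N down at 4.35 m → arm 3.681 m, τ = 40.28 × 3.681 = 148.3 N·m clockwise.
Battery pack: 18.5 × 9.8 = 181.3 N down at 3.31 m → arm 2.641 m, τ = 181.3 × 2.641 = 478.8 N·m clockwise.
Net load moment about support A = 2236 N·m clockwise.
Reaction R at support B is upward at 6.62 m, arm 5.951 m → moment R × 5.951 counterclockwise.
For rotational equilibrium, R × 5.951 = 2236, so R = 376 N.

R_B ≈ 376 N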